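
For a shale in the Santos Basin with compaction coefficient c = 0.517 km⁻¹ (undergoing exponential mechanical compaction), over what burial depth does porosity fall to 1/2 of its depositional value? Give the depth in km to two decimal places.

1.34 km

n/n₀ = 1/2 ⇒ exp(−c·d) = 1/2 ⇒ d = ln(2) / c
d = 0.6931 / 0.517 = 1.341 km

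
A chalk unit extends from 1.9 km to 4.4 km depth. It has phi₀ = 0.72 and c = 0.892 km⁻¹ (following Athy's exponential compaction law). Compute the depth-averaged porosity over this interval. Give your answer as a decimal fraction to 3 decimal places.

0.053

⟨phi⟩ = (1/(z₂−z₁)) ∫ phi₀ e^(−cz) dz = phi₀·(e^(−c·z₁) − e^(−c·z₂)) / (c·(z₂−z₁))
e^(−0.892×1.9) = 0.1836; e^(−0.892×4.4) = 0.0197
⟨phi⟩ = 0.72 × (0.1836 − 0.0197) / (0.892 × 2.5) = 0.72 × 0.0735 = 0.0529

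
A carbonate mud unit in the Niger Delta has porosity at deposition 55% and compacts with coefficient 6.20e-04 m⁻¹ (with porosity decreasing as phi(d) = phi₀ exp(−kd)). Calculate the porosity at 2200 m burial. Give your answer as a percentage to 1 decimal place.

Working in km (1 km = 1000 m; k in km⁻¹ = k in m⁻¹ × 1000):
phi = phi₀·exp(−k·d) = 0.55 × exp(−0.62 × 2.2) = 0.55 × exp(−1.364)
  = 0.55 × 0.2556 = 0.1406

14.1%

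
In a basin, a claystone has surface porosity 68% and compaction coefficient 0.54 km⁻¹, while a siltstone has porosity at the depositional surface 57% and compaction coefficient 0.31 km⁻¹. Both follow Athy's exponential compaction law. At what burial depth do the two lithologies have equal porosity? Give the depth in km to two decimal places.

0.77 km

Set φ₀ₐ e^(−βₐz) = φ₀ᵦ e^(−βᵦz) ⇒ ln(φ₀ₐ/φ₀ᵦ) = (βₐ − βᵦ)·z
z = ln(0.68/0.57) / (0.54 − 0.31) = 0.1765 / 0.23 = 0.767 km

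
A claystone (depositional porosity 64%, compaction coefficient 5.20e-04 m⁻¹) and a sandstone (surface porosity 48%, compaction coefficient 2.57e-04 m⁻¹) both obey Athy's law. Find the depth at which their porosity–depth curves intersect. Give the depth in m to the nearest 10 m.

Working in km (1 km = 1000 m; c in km⁻¹ = c in m⁻¹ × 1000):
Set n₀ₐ e^(−cₐz) = n₀ᵦ e^(−cᵦz) ⇒ ln(n₀ₐ/n₀ᵦ) = (cₐ − cᵦ)·z
z = ln(0.64/0.48) / (0.52 − 0.257) = 0.2877 / 0.263 = 1.094 km

1090 m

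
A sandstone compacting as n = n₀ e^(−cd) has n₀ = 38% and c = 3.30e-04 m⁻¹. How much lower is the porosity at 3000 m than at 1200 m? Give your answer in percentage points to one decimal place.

11.5 percentage points

Working in km (1 km = 1000 m; c in km⁻¹ = c in m⁻¹ × 1000):
n(1.2) = 0.38·e^(−0.33×1.2) = 0.2557
n(3) = 0.38·e^(−0.33×3) = 0.1412
Δn = 0.2557 − 0.1412 = 0.1145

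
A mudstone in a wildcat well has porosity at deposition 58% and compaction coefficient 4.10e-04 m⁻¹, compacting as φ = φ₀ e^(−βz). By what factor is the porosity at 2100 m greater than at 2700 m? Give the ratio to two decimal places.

Working in km (1 km = 1000 m; β in km⁻¹ = β in m⁻¹ × 1000):
φ(z₁)/φ(z₂) = e^(−β·z₁)/e^(−β·z₂) = e^{β(z₂−z₁)}
= exp(0.41 × 0.6) = exp(0.246) = 1.2789

1.28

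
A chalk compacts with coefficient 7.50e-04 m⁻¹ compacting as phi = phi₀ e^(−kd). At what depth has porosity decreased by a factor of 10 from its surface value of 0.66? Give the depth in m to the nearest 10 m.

Working in km (1 km = 1000 m; k in km⁻¹ = k in m⁻¹ × 1000):
phi/phi₀ = 1/10 ⇒ exp(−k·d) = 1/10 ⇒ d = ln(10) / k
d = 2.3026 / 0.75 = 3.070 km

3070 m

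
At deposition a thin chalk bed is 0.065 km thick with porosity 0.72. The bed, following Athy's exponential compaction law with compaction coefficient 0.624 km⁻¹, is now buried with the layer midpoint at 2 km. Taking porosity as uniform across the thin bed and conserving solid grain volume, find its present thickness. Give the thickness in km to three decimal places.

Porosity at 2 km: n = 0.72·exp(−0.624×2) = 0.2067
Solid-volume conservation: h(1−n) = h₀(1−n₀) ⇒ h = h₀·(1−n₀)/(1−n)
h = 0.065 × (1 − 0.72)/(1 − 0.2067) = 0.065 × 0.3530 = 0.0229 km

0.023 km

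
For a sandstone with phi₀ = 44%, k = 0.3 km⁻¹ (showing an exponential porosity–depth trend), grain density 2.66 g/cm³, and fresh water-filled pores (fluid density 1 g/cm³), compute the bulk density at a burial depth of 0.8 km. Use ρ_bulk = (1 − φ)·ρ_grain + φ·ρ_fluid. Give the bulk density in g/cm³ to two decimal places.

Porosity at depth: phi = 0.44·exp(−0.3×0.8) = 0.44×0.7866 = 0.3461
Bulk density: ρ_b = (1−phi)ρ_g + phi·ρ_f = 0.6539×2.66 + 0.3461×1
       = 1.739 + 0.346 = 2.085 g/cm³

2.09 g/cm³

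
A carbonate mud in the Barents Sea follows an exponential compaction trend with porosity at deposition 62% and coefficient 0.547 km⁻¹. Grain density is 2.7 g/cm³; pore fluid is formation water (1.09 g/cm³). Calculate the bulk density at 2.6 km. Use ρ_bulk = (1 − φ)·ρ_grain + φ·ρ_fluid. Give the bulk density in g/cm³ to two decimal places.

2.46 g/cm³

Porosity at depth: φ = 0.62·exp(−0.547×2.6) = 0.62×0.2412 = 0.1495
Bulk density: ρ_b = (1−φ)ρ_g + φ·ρ_f = 0.8505×2.7 + 0.1495×1.09
       = 2.296 + 0.163 = 2.459 g/cm³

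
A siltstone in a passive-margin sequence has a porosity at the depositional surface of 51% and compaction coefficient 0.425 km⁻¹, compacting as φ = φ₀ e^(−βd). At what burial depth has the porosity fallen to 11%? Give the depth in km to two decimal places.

3.61 km

Invert Athy's law: d = ln(φ₀/φ) / β
d = ln(0.51/0.11) / 0.425 = ln(4.636) / 0.425 = 1.5339 / 0.425 = 3.609 km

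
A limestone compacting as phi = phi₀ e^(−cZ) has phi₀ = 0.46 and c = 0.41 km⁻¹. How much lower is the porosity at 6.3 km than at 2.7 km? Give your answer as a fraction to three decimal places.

0.117

phi(2.7) = 0.46·e^(−0.41×2.7) = 0.1521
phi(6.3) = 0.46·e^(−0.41×6.3) = 0.0348
Δphi = 0.1521 − 0.0348 = 0.1173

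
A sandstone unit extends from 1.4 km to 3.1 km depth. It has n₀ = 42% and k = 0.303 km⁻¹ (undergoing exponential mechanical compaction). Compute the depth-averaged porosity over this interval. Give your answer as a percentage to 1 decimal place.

21.5%

⟨n⟩ = (1/(Z₂−Z₁)) ∫ n₀ e^(−kZ) dZ = n₀·(e^(−k·Z₁) − e^(−k·Z₂)) / (k·(Z₂−Z₁))
e^(−0.303×1.4) = 0.6543; e^(−0.303×3.1) = 0.3909
⟨n⟩ = 0.42 × (0.6543 − 0.3909) / (0.303 × 1.7) = 0.42 × 0.5113 = 0.2148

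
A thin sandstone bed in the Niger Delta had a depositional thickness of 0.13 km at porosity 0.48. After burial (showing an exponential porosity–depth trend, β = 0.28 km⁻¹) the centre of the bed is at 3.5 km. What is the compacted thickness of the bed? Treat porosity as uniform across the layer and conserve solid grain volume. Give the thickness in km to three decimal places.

Porosity at 3.5 km: phi = 0.48·exp(−0.28×3.5) = 0.1801
Solid-volume conservation: h(1−phi) = h₀(1−phi₀) ⇒ h = h₀·(1−phi₀)/(1−phi)
h = 0.13 × (1 − 0.48)/(1 − 0.1801) = 0.13 × 0.6343 = 0.0825 km

0.082 km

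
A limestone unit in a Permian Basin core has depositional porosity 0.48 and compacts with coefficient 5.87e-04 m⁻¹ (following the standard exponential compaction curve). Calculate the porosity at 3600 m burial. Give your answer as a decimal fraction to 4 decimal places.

Working in km (1 km = 1000 m; β in km⁻¹ = β in m⁻¹ × 1000):
n = n₀·exp(−β·Z) = 0.48 × exp(−0.587 × 3.6) = 0.48 × exp(−2.113)
  = 0.48 × 0.1209 = 0.0580

0.0580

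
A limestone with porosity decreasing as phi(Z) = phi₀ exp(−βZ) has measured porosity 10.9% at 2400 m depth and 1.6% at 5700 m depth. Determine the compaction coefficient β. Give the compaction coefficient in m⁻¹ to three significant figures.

0.000581 m⁻¹

Working in km (1 km = 1000 m; β in km⁻¹ = β in m⁻¹ × 1000):
Athy: phi(Z) = phi₀ e^(−βZ) ⇒ phi₁/phi₂ = e^{β(Z₂−Z₁)} ⇒ β = ln(phi₁/phi₂)/(Z₂−Z₁)
β = ln(0.109/0.016) / (5.7 − 2.4) = ln(6.812) / 3.3 = 1.9188 / 3.3 = 0.5814 km⁻¹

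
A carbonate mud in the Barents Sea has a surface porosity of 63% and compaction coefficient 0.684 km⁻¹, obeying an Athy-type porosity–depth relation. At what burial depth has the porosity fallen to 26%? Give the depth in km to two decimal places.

Invert Athy's law: d = ln(phi₀/phi) / k
d = ln(0.63/0.26) / 0.684 = ln(2.423) / 0.684 = 0.8850 / 0.684 = 1.294 km

1.29 km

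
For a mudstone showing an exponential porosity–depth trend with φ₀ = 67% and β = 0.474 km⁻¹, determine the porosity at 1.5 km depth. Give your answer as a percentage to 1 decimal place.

32.9%

φ = φ₀·exp(−β·Z) = 0.67 × exp(−0.474 × 1.5) = 0.67 × exp(−0.711)
  = 0.67 × 0.4912 = 0.3291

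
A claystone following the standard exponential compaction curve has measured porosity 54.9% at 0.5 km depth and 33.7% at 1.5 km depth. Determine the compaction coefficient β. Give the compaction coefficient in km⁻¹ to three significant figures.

0.488 km⁻¹

Athy: n(Z) = n₀ e^(−βZ) ⇒ n₁/n₂ = e^{β(Z₂−Z₁)} ⇒ β = ln(n₁/n₂)/(Z₂−Z₁)
β = ln(0.549/0.337) / (1.5 − 0.5) = ln(1.629) / 1 = 0.4880 / 1 = 0.488 km⁻¹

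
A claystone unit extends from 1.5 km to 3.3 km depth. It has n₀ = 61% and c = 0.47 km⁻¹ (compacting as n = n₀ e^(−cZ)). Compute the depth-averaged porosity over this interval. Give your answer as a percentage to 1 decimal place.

20.3%

⟨n⟩ = (1/(Z₂−Z₁)) ∫ n₀ e^(−cZ) dZ = n₀·(e^(−c·Z₁) − e^(−c·Z₂)) / (c·(Z₂−Z₁))
e^(−0.47×1.5) = 0.4941; e^(−0.47×3.3) = 0.2120
⟨n⟩ = 0.61 × (0.4941 − 0.2120) / (0.47 × 1.8) = 0.61 × 0.3334 = 0.2034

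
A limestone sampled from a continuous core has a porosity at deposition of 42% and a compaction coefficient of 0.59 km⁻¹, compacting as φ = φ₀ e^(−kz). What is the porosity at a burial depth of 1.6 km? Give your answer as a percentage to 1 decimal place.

16.3%

φ = φ₀·exp(−k·z) = 0.42 × exp(−0.59 × 1.6) = 0.42 × exp(−0.944)
  = 0.42 × 0.3891 = 0.1634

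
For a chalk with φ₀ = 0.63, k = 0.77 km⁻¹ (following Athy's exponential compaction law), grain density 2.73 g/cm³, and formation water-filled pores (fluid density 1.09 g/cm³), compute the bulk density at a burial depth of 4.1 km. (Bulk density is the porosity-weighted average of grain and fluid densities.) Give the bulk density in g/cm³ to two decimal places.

2.69 g/cm³

Porosity at depth: φ = 0.63·exp(−0.77×4.1) = 0.63×0.0426 = 0.0268
Bulk density: ρ_b = (1−φ)ρ_g + φ·ρ_f = 0.9732×2.73 + 0.0268×1.09
       = 2.657 + 0.029 = 2.686 g/cm³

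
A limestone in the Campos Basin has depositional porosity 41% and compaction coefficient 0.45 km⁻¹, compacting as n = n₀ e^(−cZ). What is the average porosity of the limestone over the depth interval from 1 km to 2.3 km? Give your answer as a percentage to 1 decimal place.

⟨n⟩ = (1/(Z₂−Z₁)) ∫ n₀ e^(−cZ) dZ = n₀·(e^(−c·Z₁) − e^(−c·Z₂)) / (c·(Z₂−Z₁))
e^(−0.45×1) = 0.6376; e^(−0.45×2.3) = 0.3552
⟨n⟩ = 0.41 × (0.6376 − 0.3552) / (0.45 × 1.3) = 0.41 × 0.4827 = 0.1979

19.8%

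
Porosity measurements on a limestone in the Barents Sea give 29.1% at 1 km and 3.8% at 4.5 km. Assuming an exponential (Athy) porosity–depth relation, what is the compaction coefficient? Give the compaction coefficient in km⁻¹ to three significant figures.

0.582 km⁻¹

Athy: phi(d) = phi₀ e^(−cd) ⇒ phi₁/phi₂ = e^{c(d₂−d₁)} ⇒ c = ln(phi₁/phi₂)/(d₂−d₁)
c = ln(0.291/0.038) / (4.5 − 1) = ln(7.658) / 3.5 = 2.0357 / 3.5 = 0.5816 km⁻¹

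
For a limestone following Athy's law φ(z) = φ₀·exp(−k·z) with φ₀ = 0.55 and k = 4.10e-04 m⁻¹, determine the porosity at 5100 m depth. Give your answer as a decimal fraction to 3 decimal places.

Working in km (1 km = 1000 m; k in km⁻¹ = k in m⁻¹ × 1000):
φ = φ₀·exp(−k·z) = 0.55 × exp(−0.41 × 5.1) = 0.55 × exp(−2.091)
  = 0.55 × 0.1236 = 0.0680

0.068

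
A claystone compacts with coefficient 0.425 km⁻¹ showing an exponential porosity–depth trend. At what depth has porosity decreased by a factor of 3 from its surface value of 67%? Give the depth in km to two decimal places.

φ/φ₀ = 1/3 ⇒ exp(−k·z) = 1/3 ⇒ z = ln(3) / k
z = 1.0986 / 0.425 = 2.585 km

2.58 km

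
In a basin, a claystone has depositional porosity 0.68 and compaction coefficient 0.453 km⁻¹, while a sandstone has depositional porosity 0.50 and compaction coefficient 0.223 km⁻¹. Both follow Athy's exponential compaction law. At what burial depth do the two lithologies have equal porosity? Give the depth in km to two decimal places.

Set φ₀ₐ e^(−βₐd) = φ₀ᵦ e^(−βᵦd) ⇒ ln(φ₀ₐ/φ₀ᵦ) = (βₐ − βᵦ)·d
d = ln(0.68/0.5) / (0.453 − 0.223) = 0.3075 / 0.23 = 1.337 km

1.34 km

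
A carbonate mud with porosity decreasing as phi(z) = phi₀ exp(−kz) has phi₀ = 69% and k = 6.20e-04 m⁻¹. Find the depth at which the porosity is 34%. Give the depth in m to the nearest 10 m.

1140 m

Working in km (1 km = 1000 m; k in km⁻¹ = k in m⁻¹ × 1000):
Invert Athy's law: z = ln(phi₀/phi) / k
z = ln(0.69/0.34) / 0.62 = ln(2.029) / 0.62 = 0.7077 / 0.62 = 1.142 km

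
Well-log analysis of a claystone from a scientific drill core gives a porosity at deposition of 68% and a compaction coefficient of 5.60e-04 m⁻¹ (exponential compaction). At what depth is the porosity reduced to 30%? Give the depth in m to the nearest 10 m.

Working in km (1 km = 1000 m; β in km⁻¹ = β in m⁻¹ × 1000):
Invert Athy's law: d = ln(φ₀/φ) / β
d = ln(0.68/0.3) / 0.56 = ln(2.267) / 0.56 = 0.8183 / 0.56 = 1.461 km

1460 m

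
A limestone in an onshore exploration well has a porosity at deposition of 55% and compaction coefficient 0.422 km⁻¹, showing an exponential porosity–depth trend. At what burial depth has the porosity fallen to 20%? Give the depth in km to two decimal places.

2.40 km

Invert Athy's law: Z = ln(n₀/n) / c
Z = ln(0.55/0.2) / 0.422 = ln(2.75) / 0.422 = 1.0116 / 0.422 = 2.397 km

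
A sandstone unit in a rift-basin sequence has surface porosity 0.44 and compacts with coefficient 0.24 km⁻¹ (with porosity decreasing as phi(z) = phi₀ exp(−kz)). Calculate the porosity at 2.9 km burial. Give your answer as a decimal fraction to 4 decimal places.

0.2194

phi = phi₀·exp(−k·z) = 0.44 × exp(−0.24 × 2.9) = 0.44 × exp(−0.696)
  = 0.44 × 0.4986 = 0.2194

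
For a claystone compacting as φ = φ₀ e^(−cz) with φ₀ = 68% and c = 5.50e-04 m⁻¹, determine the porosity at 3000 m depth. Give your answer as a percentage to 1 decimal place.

Working in km (1 km = 1000 m; c in km⁻¹ = c in m⁻¹ × 1000):
φ = φ₀·exp(−c·z) = 0.68 × exp(−0.55 × 3) = 0.68 × exp(−1.65)
  = 0.68 × 0.1920 = 0.1306

13.1%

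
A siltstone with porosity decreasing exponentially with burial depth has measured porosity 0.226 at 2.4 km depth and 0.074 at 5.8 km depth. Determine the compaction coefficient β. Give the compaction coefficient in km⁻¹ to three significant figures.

Athy: phi(d) = phi₀ e^(−βd) ⇒ phi₁/phi₂ = e^{β(d₂−d₁)} ⇒ β = ln(phi₁/phi₂)/(d₂−d₁)
β = ln(0.226/0.074) / (5.8 − 2.4) = ln(3.054) / 3.4 = 1.1165 / 3.4 = 0.3284 km⁻¹

0.328 km⁻¹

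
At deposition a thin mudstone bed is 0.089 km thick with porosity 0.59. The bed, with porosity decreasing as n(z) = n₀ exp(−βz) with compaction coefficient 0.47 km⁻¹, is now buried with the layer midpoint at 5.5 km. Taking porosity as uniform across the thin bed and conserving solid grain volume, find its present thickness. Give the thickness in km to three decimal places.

Porosity at 5.5 km: n = 0.59·exp(−0.47×5.5) = 0.0445
Solid-volume conservation: h(1−n) = h₀(1−n₀) ⇒ h = h₀·(1−n₀)/(1−n)
h = 0.089 × (1 − 0.59)/(1 − 0.0445) = 0.089 × 0.4291 = 0.0382 km

0.038 km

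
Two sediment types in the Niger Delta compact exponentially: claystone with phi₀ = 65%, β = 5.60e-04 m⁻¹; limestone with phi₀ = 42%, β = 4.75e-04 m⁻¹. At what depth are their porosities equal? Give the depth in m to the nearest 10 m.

Working in km (1 km = 1000 m; β in km⁻¹ = β in m⁻¹ × 1000):
Set phi₀ₐ e^(−βₐz) = phi₀ᵦ e^(−βᵦz) ⇒ ln(phi₀ₐ/phi₀ᵦ) = (βₐ − βᵦ)·z
z = ln(0.65/0.42) / (0.56 − 0.475) = 0.4367 / 0.085 = 5.138 km

5140 m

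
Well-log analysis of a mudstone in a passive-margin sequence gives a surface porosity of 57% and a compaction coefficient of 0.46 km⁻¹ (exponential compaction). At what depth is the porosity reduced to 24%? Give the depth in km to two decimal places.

Invert Athy's law: d = ln(phi₀/phi) / c
d = ln(0.57/0.24) / 0.46 = ln(2.375) / 0.46 = 0.8650 / 0.46 = 1.880 km

1.88 km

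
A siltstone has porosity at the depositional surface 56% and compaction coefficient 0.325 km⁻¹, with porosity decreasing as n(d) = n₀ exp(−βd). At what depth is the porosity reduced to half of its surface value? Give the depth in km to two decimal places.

n/n₀ = 1/2 ⇒ exp(−β·d) = 1/2 ⇒ d = ln(2) / β
d = 0.6931 / 0.325 = 2.133 km

2.13 km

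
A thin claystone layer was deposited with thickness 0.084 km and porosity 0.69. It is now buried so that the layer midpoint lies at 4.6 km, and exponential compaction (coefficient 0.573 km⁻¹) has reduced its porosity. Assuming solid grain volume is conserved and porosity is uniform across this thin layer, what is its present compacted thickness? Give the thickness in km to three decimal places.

0.027 km

Porosity at 4.6 km: phi = 0.69·exp(−0.573×4.6) = 0.0494
Solid-volume conservation: h(1−phi) = h₀(1−phi₀) ⇒ h = h₀·(1−phi₀)/(1−phi)
h = 0.084 × (1 − 0.69)/(1 − 0.0494) = 0.084 × 0.3261 = 0.0274 km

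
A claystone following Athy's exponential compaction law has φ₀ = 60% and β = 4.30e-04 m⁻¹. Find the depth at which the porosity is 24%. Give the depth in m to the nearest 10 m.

Working in km (1 km = 1000 m; β in km⁻¹ = β in m⁻¹ × 1000):
Invert Athy's law: Z = ln(φ₀/φ) / β
Z = ln(0.6/0.24) / 0.43 = ln(2.5) / 0.43 = 0.9163 / 0.43 = 2.131 km

2130 m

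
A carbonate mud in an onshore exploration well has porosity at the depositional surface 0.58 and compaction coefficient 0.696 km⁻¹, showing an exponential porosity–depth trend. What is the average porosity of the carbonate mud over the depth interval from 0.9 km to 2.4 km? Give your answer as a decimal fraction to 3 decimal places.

0.192

⟨phi⟩ = (1/(Z₂−Z₁)) ∫ phi₀ e^(−cZ) dZ = phi₀·(e^(−c·Z₁) − e^(−c·Z₂)) / (c·(Z₂−Z₁))
e^(−0.696×0.9) = 0.5345; e^(−0.696×2.4) = 0.1882
⟨phi⟩ = 0.58 × (0.5345 − 0.1882) / (0.696 × 1.5) = 0.58 × 0.3317 = 0.1924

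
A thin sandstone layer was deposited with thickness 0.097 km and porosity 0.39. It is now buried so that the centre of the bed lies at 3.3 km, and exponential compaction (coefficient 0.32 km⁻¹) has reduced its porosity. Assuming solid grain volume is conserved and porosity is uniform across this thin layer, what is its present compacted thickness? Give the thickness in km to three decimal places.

0.068 km

Porosity at 3.3 km: phi = 0.39·exp(−0.32×3.3) = 0.1357
Solid-volume conservation: h(1−phi) = h₀(1−phi₀) ⇒ h = h₀·(1−phi₀)/(1−phi)
h = 0.097 × (1 − 0.39)/(1 − 0.1357) = 0.097 × 0.7057 = 0.0685 km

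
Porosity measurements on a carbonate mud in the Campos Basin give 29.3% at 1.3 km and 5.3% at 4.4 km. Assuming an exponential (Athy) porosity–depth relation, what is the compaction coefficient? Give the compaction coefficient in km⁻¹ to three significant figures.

Athy: n(z) = n₀ e^(−kz) ⇒ n₁/n₂ = e^{k(z₂−z₁)} ⇒ k = ln(n₁/n₂)/(z₂−z₁)
k = ln(0.293/0.053) / (4.4 − 1.3) = ln(5.528) / 3.1 = 1.7099 / 3.1 = 0.5516 km⁻¹

0.552 km⁻¹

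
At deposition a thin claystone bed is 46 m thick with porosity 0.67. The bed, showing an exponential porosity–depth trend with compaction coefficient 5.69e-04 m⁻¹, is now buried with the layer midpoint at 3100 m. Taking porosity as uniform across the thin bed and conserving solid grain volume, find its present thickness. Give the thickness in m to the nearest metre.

Working in km (1 km = 1000 m; β in km⁻¹ = β in m⁻¹ × 1000):
Porosity at 3.1 km: φ = 0.67·exp(−0.569×3.1) = 0.1148
Solid-volume conservation: h(1−φ) = h₀(1−φ₀) ⇒ h = h₀·(1−φ₀)/(1−φ)
h = 0.046 × (1 − 0.67)/(1 − 0.1148) = 0.046 × 0.3728 = 0.0171 km

17 m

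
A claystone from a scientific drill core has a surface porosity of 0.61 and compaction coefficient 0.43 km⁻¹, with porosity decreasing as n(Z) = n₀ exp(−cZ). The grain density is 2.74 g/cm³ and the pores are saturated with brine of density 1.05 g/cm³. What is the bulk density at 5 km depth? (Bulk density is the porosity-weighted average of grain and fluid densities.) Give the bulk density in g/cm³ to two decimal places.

Porosity at depth: n = 0.61·exp(−0.43×5) = 0.61×0.1165 = 0.0711
Bulk density: ρ_b = (1−n)ρ_g + n·ρ_f = 0.9289×2.74 + 0.0711×1.05
       = 2.545 + 0.075 = 2.620 g/cm³

2.62 g/cm³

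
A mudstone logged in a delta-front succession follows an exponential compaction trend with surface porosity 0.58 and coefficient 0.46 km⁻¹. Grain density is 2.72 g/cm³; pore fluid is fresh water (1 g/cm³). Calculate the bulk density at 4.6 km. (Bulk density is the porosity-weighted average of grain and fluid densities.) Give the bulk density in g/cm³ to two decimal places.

Porosity at depth: phi = 0.58·exp(−0.46×4.6) = 0.58×0.1205 = 0.0699
Bulk density: ρ_b = (1−phi)ρ_g + phi·ρ_f = 0.9301×2.72 + 0.0699×1
       = 2.530 + 0.070 = 2.600 g/cm³

2.60 g/cm³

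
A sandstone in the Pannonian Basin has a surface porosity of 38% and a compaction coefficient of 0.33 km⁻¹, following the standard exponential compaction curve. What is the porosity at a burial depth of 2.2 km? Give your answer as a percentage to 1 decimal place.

n = n₀·exp(−c·d) = 0.38 × exp(−0.33 × 2.2) = 0.38 × exp(−0.726)
  = 0.38 × 0.4838 = 0.1839

18.4%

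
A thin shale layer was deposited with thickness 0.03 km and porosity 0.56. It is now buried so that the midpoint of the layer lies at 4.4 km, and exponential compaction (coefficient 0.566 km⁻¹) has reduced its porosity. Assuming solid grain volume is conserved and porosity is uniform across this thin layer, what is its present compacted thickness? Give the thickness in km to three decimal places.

0.014 km

Porosity at 4.4 km: phi = 0.56·exp(−0.566×4.4) = 0.0464
Solid-volume conservation: h(1−phi) = h₀(1−phi₀) ⇒ h = h₀·(1−phi₀)/(1−phi)
h = 0.03 × (1 − 0.56)/(1 − 0.0464) = 0.03 × 0.4614 = 0.0138 km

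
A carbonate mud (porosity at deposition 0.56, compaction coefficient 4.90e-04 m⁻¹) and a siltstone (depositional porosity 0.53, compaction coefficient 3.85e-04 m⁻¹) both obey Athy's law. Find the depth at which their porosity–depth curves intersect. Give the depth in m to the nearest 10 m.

Working in km (1 km = 1000 m; c in km⁻¹ = c in m⁻¹ × 1000):
Set n₀ₐ e^(−cₐd) = n₀ᵦ e^(−cᵦd) ⇒ ln(n₀ₐ/n₀ᵦ) = (cₐ − cᵦ)·d
d = ln(0.56/0.53) / (0.49 − 0.385) = 0.0551 / 0.105 = 0.524 km

520 m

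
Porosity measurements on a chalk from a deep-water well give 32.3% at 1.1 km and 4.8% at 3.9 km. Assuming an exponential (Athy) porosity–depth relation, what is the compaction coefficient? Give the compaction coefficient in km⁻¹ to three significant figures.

0.681 km⁻¹

Athy: φ(d) = φ₀ e^(−kd) ⇒ φ₁/φ₂ = e^{k(d₂−d₁)} ⇒ k = ln(φ₁/φ₂)/(d₂−d₁)
k = ln(0.323/0.048) / (3.9 − 1.1) = ln(6.729) / 2.8 = 1.9065 / 2.8 = 0.6809 km⁻¹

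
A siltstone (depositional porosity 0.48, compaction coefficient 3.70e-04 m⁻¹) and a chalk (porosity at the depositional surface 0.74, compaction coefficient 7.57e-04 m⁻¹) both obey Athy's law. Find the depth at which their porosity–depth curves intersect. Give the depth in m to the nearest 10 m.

Working in km (1 km = 1000 m; β in km⁻¹ = β in m⁻¹ × 1000):
Set phi₀ₐ e^(−βₐZ) = phi₀ᵦ e^(−βᵦZ) ⇒ ln(phi₀ₐ/phi₀ᵦ) = (βₐ − βᵦ)·Z
Z = ln(0.48/0.74) / (0.37 − 0.757) = -0.4329 / -0.387 = 1.119 km

1120 m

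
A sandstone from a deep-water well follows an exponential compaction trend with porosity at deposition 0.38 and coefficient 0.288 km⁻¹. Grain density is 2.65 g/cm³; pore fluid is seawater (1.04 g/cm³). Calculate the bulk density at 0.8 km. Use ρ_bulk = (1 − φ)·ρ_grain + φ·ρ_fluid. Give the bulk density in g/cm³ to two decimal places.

Porosity at depth: phi = 0.38·exp(−0.288×0.8) = 0.38×0.7942 = 0.3018
Bulk density: ρ_b = (1−phi)ρ_g + phi·ρ_f = 0.6982×2.65 + 0.3018×1.04
       = 1.850 + 0.314 = 2.164 g/cm³

2.16 g/cm³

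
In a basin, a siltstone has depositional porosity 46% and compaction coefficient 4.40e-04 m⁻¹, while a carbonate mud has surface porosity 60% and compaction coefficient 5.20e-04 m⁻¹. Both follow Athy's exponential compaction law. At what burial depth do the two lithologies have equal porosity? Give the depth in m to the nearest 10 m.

Working in km (1 km = 1000 m; c in km⁻¹ = c in m⁻¹ × 1000):
Set phi₀ₐ e^(−cₐZ) = phi₀ᵦ e^(−cᵦZ) ⇒ ln(phi₀ₐ/phi₀ᵦ) = (cₐ − cᵦ)·Z
Z = ln(0.46/0.6) / (0.44 − 0.52) = -0.2657 / -0.08 = 3.321 km

3320 m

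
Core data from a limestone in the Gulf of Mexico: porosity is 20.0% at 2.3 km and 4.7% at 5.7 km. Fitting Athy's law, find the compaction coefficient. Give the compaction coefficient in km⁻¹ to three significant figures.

0.426 km⁻¹

Athy: φ(Z) = φ₀ e^(−kZ) ⇒ φ₁/φ₂ = e^{k(Z₂−Z₁)} ⇒ k = ln(φ₁/φ₂)/(Z₂−Z₁)
k = ln(0.2/0.047) / (5.7 − 2.3) = ln(4.255) / 3.4 = 1.4482 / 3.4 = 0.4259 km⁻¹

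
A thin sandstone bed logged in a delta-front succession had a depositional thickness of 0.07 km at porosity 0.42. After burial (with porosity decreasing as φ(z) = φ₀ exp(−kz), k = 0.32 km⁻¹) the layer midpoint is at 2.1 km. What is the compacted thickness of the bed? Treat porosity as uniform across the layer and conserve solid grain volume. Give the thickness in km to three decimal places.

0.052 km

Porosity at 2.1 km: φ = 0.42·exp(−0.32×2.1) = 0.2145
Solid-volume conservation: h(1−φ) = h₀(1−φ₀) ⇒ h = h₀·(1−φ₀)/(1−φ)
h = 0.07 × (1 − 0.42)/(1 − 0.2145) = 0.07 × 0.7384 = 0.0517 km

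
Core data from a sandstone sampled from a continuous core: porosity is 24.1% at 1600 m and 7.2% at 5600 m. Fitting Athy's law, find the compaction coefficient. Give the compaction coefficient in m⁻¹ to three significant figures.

0.000302 m⁻¹

Working in km (1 km = 1000 m; k in km⁻¹ = k in m⁻¹ × 1000):
Athy: n(d) = n₀ e^(−kd) ⇒ n₁/n₂ = e^{k(d₂−d₁)} ⇒ k = ln(n₁/n₂)/(d₂−d₁)
k = ln(0.241/0.072) / (5.6 − 1.6) = ln(3.347) / 4 = 1.2081 / 4 = 0.302 km⁻¹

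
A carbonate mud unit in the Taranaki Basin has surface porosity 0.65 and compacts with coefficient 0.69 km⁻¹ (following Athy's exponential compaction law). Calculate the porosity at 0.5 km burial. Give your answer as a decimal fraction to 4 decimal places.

n = n₀·exp(−c·Z) = 0.65 × exp(−0.69 × 0.5) = 0.65 × exp(−0.345)
  = 0.65 × 0.7082 = 0.4603

0.4603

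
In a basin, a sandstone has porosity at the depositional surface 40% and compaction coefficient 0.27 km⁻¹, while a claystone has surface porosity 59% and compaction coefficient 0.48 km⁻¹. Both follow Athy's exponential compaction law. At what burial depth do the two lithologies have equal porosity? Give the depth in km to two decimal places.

1.85 km

Set φ₀ₐ e^(−kₐz) = φ₀ᵦ e^(−kᵦz) ⇒ ln(φ₀ₐ/φ₀ᵦ) = (kₐ − kᵦ)·z
z = ln(0.4/0.59) / (0.27 − 0.48) = -0.3887 / -0.21 = 1.851 km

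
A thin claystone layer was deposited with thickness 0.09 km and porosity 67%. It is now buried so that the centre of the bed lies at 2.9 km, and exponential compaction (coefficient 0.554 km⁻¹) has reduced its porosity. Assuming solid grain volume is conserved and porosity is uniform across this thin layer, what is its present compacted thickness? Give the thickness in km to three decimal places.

0.034 km

Porosity at 2.9 km: n = 0.67·exp(−0.554×2.9) = 0.1344
Solid-volume conservation: h(1−n) = h₀(1−n₀) ⇒ h = h₀·(1−n₀)/(1−n)
h = 0.09 × (1 − 0.67)/(1 − 0.1344) = 0.09 × 0.3812 = 0.0343 km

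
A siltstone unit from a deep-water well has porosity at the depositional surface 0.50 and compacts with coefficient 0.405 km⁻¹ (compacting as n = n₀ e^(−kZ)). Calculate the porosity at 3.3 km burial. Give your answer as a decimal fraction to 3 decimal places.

0.131

n = n₀·exp(−k·Z) = 0.5 × exp(−0.405 × 3.3) = 0.5 × exp(−1.337)
  = 0.5 × 0.2628 = 0.1314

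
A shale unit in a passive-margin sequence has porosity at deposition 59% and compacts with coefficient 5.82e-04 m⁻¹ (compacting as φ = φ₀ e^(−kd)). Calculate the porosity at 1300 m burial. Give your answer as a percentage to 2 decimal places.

27.69%

Working in km (1 km = 1000 m; k in km⁻¹ = k in m⁻¹ × 1000):
φ = φ₀·exp(−k·d) = 0.59 × exp(−0.582 × 1.3) = 0.59 × exp(−0.7566)
  = 0.59 × 0.4693 = 0.2769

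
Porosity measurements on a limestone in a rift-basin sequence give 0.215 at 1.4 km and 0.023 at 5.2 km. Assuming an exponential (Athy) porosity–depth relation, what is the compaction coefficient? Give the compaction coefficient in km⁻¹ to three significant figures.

0.588 km⁻¹

Athy: phi(z) = phi₀ e^(−βz) ⇒ phi₁/phi₂ = e^{β(z₂−z₁)} ⇒ β = ln(phi₁/phi₂)/(z₂−z₁)
β = ln(0.215/0.023) / (5.2 − 1.4) = ln(9.348) / 3.8 = 2.2351 / 3.8 = 0.5882 km⁻¹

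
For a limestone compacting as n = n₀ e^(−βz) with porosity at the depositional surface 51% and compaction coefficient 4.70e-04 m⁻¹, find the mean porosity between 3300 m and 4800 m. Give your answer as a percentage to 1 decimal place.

7.8%

Working in km (1 km = 1000 m; β in km⁻¹ = β in m⁻¹ × 1000):
⟨n⟩ = (1/(z₂−z₁)) ∫ n₀ e^(−βz) dz = n₀·(e^(−β·z₁) − e^(−β·z₂)) / (β·(z₂−z₁))
e^(−0.47×3.3) = 0.2120; e^(−0.47×4.8) = 0.1048
⟨n⟩ = 0.51 × (0.2120 − 0.1048) / (0.47 × 1.5) = 0.51 × 0.1522 = 0.0776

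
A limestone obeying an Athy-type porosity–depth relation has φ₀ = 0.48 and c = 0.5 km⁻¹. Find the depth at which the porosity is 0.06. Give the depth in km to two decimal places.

4.16 km

Invert Athy's law: Z = ln(φ₀/φ) / c
Z = ln(0.48/0.06) / 0.5 = ln(8) / 0.5 = 2.0794 / 0.5 = 4.159 km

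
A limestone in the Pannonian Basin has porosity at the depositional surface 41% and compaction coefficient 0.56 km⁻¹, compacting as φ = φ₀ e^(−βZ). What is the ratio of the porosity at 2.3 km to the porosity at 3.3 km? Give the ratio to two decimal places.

1.75

φ(Z₁)/φ(Z₂) = e^(−β·Z₁)/e^(−β·Z₂) = e^{β(Z₂−Z₁)}
= exp(0.56 × 1) = exp(0.56) = 1.7507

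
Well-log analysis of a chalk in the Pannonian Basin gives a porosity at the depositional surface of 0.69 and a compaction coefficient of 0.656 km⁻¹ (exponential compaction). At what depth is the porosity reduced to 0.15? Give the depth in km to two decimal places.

Invert Athy's law: z = ln(n₀/n) / c
z = ln(0.69/0.15) / 0.656 = ln(4.6) / 0.656 = 1.5261 / 0.656 = 2.326 km

2.33 km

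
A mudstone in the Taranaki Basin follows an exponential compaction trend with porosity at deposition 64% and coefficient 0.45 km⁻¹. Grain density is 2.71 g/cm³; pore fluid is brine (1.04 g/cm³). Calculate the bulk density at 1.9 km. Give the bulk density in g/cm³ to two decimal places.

Porosity at depth: phi = 0.64·exp(−0.45×1.9) = 0.64×0.4253 = 0.2722
Bulk density: ρ_b = (1−phi)ρ_g + phi·ρ_f = 0.7278×2.71 + 0.2722×1.04
       = 1.972 + 0.283 = 2.255 g/cm³

2.26 g/cm³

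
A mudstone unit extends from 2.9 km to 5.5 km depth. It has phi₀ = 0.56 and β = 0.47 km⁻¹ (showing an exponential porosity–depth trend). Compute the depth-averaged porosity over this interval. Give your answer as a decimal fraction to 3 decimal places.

0.083

⟨phi⟩ = (1/(d₂−d₁)) ∫ phi₀ e^(−βd) dd = phi₀·(e^(−β·d₁) − e^(−β·d₂)) / (β·(d₂−d₁))
e^(−0.47×2.9) = 0.2559; e^(−0.47×5.5) = 0.0754
⟨phi⟩ = 0.56 × (0.2559 − 0.0754) / (0.47 × 2.6) = 0.56 × 0.1477 = 0.0827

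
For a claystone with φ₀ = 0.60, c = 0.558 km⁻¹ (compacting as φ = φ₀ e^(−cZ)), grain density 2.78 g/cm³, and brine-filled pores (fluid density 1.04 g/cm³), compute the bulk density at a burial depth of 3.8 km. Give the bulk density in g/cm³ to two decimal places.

2.65 g/cm³

Porosity at depth: φ = 0.6·exp(−0.558×3.8) = 0.6×0.1200 = 0.0720
Bulk density: ρ_b = (1−φ)ρ_g + φ·ρ_f = 0.9280×2.78 + 0.0720×1.04
       = 2.580 + 0.075 = 2.655 g/cm³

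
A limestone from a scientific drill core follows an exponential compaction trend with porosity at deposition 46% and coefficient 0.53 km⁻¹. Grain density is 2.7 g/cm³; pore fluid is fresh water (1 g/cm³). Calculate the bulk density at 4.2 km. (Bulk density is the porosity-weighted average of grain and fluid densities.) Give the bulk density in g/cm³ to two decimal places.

2.62 g/cm³

Porosity at depth: phi = 0.46·exp(−0.53×4.2) = 0.46×0.1080 = 0.0497
Bulk density: ρ_b = (1−phi)ρ_g + phi·ρ_f = 0.9503×2.7 + 0.0497×1
       = 2.566 + 0.050 = 2.616 g/cm³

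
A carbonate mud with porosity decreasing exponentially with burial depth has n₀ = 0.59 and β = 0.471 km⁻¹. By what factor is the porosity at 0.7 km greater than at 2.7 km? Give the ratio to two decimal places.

2.57

n(d₁)/n(d₂) = e^(−β·d₁)/e^(−β·d₂) = e^{β(d₂−d₁)}
= exp(0.471 × 2) = exp(0.942) = 2.5651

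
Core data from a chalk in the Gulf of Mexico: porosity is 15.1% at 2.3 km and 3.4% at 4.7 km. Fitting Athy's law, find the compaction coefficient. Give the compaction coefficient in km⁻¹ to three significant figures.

0.621 km⁻¹

Athy: n(Z) = n₀ e^(−cZ) ⇒ n₁/n₂ = e^{c(Z₂−Z₁)} ⇒ c = ln(n₁/n₂)/(Z₂−Z₁)
c = ln(0.151/0.034) / (4.7 − 2.3) = ln(4.441) / 2.4 = 1.4909 / 2.4 = 0.6212 km⁻¹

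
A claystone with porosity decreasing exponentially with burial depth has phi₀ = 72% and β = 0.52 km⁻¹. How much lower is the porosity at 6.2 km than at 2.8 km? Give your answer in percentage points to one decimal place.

13.9 percentage points

phi(2.8) = 0.72·e^(−0.52×2.8) = 0.1679
phi(6.2) = 0.72·e^(−0.52×6.2) = 0.0287
Δphi = 0.1679 − 0.0287 = 0.1392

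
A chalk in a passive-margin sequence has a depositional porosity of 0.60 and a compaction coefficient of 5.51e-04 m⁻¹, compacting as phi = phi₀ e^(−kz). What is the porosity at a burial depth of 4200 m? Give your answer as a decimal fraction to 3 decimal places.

0.059

Working in km (1 km = 1000 m; k in km⁻¹ = k in m⁻¹ × 1000):
phi = phi₀·exp(−k·z) = 0.6 × exp(−0.551 × 4.2) = 0.6 × exp(−2.314)
  = 0.6 × 0.0988 = 0.0593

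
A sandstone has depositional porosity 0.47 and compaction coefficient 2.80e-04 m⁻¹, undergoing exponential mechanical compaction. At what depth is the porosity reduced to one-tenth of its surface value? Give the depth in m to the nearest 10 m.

Working in km (1 km = 1000 m; β in km⁻¹ = β in m⁻¹ × 1000):
phi/phi₀ = 1/10 ⇒ exp(−β·z) = 1/10 ⇒ z = ln(10) / β
z = 2.3026 / 0.28 = 8.224 km

8220 m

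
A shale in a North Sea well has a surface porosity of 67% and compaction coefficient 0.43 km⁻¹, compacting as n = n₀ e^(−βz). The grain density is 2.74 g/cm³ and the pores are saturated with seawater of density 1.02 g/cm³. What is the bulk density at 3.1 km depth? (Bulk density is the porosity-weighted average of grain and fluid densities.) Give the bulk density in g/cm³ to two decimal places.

2.44 g/cm³

Porosity at depth: n = 0.67·exp(−0.43×3.1) = 0.67×0.2637 = 0.1767
Bulk density: ρ_b = (1−n)ρ_g + n·ρ_f = 0.8233×2.74 + 0.1767×1.02
       = 2.256 + 0.180 = 2.436 g/cm³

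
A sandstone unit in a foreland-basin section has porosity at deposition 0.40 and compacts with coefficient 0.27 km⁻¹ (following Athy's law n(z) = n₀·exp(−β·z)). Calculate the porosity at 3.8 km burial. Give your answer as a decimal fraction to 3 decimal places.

n = n₀·exp(−β·z) = 0.4 × exp(−0.27 × 3.8) = 0.4 × exp(−1.026)
  = 0.4 × 0.3584 = 0.1434

0.143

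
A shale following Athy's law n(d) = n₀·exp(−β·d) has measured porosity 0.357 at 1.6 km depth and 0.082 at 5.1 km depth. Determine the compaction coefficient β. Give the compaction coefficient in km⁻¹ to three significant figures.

Athy: n(d) = n₀ e^(−βd) ⇒ n₁/n₂ = e^{β(d₂−d₁)} ⇒ β = ln(n₁/n₂)/(d₂−d₁)
β = ln(0.357/0.082) / (5.1 − 1.6) = ln(4.354) / 3.5 = 1.4710 / 3.5 = 0.4203 km⁻¹

0.420 km⁻¹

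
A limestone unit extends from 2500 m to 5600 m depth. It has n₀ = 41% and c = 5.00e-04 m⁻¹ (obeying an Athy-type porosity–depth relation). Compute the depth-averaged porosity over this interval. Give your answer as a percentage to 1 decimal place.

6.0%

Working in km (1 km = 1000 m; c in km⁻¹ = c in m⁻¹ × 1000):
⟨n⟩ = (1/(z₂−z₁)) ∫ n₀ e^(−cz) dz = n₀·(e^(−c·z₁) − e^(−c·z₂)) / (c·(z₂−z₁))
e^(−0.5×2.5) = 0.2865; e^(−0.5×5.6) = 0.0608
⟨n⟩ = 0.41 × (0.2865 − 0.0608) / (0.5 × 3.1) = 0.41 × 0.1456 = 0.0597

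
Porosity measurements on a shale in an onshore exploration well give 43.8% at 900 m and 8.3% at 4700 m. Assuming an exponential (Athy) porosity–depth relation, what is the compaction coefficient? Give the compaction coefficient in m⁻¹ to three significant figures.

0.000438 m⁻¹

Working in km (1 km = 1000 m; k in km⁻¹ = k in m⁻¹ × 1000):
Athy: phi(z) = phi₀ e^(−kz) ⇒ phi₁/phi₂ = e^{k(z₂−z₁)} ⇒ k = ln(phi₁/phi₂)/(z₂−z₁)
k = ln(0.438/0.083) / (4.7 − 0.9) = ln(5.277) / 3.8 = 1.6634 / 3.8 = 0.4377 km⁻¹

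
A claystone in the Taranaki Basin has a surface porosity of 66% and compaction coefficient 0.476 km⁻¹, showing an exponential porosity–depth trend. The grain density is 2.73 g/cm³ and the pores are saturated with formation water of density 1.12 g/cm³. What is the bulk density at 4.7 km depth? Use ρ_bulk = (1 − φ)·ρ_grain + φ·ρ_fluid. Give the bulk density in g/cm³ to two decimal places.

Porosity at depth: phi = 0.66·exp(−0.476×4.7) = 0.66×0.1068 = 0.0705
Bulk density: ρ_b = (1−phi)ρ_g + phi·ρ_f = 0.9295×2.73 + 0.0705×1.12
       = 2.538 + 0.079 = 2.617 g/cm³

2.62 g/cm³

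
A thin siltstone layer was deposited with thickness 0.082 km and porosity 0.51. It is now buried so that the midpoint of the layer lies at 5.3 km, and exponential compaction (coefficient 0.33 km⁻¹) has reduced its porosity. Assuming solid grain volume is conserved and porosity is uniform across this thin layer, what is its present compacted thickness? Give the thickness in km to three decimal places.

0.044 km

Porosity at 5.3 km: n = 0.51·exp(−0.33×5.3) = 0.0887
Solid-volume conservation: h(1−n) = h₀(1−n₀) ⇒ h = h₀·(1−n₀)/(1−n)
h = 0.082 × (1 − 0.51)/(1 − 0.0887) = 0.082 × 0.5377 = 0.0441 km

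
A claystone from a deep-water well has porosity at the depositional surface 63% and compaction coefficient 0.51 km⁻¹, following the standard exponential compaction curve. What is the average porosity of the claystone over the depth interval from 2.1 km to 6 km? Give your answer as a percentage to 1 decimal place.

9.4%

⟨n⟩ = (1/(Z₂−Z₁)) ∫ n₀ e^(−kZ) dZ = n₀·(e^(−k·Z₁) − e^(−k·Z₂)) / (k·(Z₂−Z₁))
e^(−0.51×2.1) = 0.3427; e^(−0.51×6) = 0.0469
⟨n⟩ = 0.63 × (0.3427 − 0.0469) / (0.51 × 3.9) = 0.63 × 0.1487 = 0.0937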